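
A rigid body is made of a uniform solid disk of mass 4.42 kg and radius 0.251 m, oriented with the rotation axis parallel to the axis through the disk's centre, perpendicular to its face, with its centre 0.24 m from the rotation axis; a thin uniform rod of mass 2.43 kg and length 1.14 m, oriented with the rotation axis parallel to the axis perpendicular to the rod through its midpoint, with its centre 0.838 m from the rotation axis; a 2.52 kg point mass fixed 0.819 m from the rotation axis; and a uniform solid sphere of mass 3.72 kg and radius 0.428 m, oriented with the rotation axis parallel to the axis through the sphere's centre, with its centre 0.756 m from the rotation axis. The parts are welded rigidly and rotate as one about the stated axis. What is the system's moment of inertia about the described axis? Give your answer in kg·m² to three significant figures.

6.45

Solid disk: I_cm = (1/2)MR² = (1/2)(4.42)(0.251)² = 0.13923 kg·m²; centre at d = 0.24 m, so I = I_cm + Md² gives I = 0.13923 + (4.42)(0.24)² = 0.39382 kg·m².
Thin rod: I_cm = (1/12)ML² = (1/12)(2.43)(1.14)² = 0.26317 kg·m²; centre at d = 0.838 m, so I = I_cm + Md² gives I = 0.26317 + (2.43)(0.838)² = 1.9696 kg·m².
Point mass: I_cm = 0; centre at d = 0.819 m, so I = I_cm + Md² gives I = 0 + (2.52)(0.819)² = 1.6903 kg·m².
Solid sphere: I_cm = (2/5)MR² = (2/5)(3.72)(0.428)² = 0.27258 kg·m²; centre at d = 0.756 m, so I = I_cm + Md² gives I = 0.27258 + (3.72)(0.756)² = 2.3987 kg·m².
Total I = 0.39382 + 1.9696 + 1.6903 + 2.3987 = 6.4525 kg·m².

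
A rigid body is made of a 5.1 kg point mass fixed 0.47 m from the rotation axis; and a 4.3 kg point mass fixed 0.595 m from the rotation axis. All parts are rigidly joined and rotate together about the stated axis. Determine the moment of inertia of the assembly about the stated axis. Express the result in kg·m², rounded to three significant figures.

Point mass: I_cm = 0; centre at d = 0.47 m, so I = I_cm + Md² gives I = 0 + (5.1)(0.47)² = 1.1266 kg·m².
Point mass: I_cm = 0; centre at d = 0.595 m, so I = I_cm + Md² gives I = 0 + (4.3)(0.595)² = 1.5223 kg·m².
Total I = 1.1266 + 1.5223 = 2.6489 kg·m².

2.65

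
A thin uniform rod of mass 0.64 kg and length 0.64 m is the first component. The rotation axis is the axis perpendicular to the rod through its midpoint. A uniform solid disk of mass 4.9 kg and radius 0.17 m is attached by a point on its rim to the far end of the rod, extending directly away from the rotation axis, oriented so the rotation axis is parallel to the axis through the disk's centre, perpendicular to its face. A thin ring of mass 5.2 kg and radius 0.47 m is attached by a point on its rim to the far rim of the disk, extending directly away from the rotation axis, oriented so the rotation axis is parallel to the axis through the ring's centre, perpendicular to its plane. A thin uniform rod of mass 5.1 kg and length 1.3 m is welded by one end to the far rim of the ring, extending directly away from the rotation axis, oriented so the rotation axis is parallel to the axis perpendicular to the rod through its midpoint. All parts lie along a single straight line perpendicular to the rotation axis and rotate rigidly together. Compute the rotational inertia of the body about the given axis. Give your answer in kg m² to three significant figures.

35.6

Thin rod: I_cm = (1/12)ML² = (1/12)(0.64)(0.64)² = 0.021845 kg m²; axis through the centre, so I = 0.021845 kg m².
Solid disk: I_cm = (1/2)MR² = (1/2)(4.9)(0.17)² = 0.070805 kg m²; centre at d = 0.32 + 0.17 = 0.49 m, so the parallel axis theorem gives I = 0.070805 + (4.9)(0.49)² = 1.2473 kg m².
Thin ring: I_cm = MR² = (5.2)(0.47)² = 1.1487 kg m²; centre at d = 0.32 + 0.17 + 0.17 + 0.47 = 1.13 m, so the parallel axis theorem gives I = 1.1487 + (5.2)(1.13)² = 7.7886 kg m².
Thin rod: I_cm = (1/12)ML² = (1/12)(5.1)(1.3)² = 0.71825 kg m²; centre at d = 0.32 + 0.17 + 0.17 + 0.47 + 0.47 + 0.65 = 2.25 m, so the parallel axis theorem gives I = 0.71825 + (5.1)(2.25)² = 26.537 kg m².
Total I = 0.021845 + 1.2473 + 7.7886 + 26.537 = 35.595 kg m².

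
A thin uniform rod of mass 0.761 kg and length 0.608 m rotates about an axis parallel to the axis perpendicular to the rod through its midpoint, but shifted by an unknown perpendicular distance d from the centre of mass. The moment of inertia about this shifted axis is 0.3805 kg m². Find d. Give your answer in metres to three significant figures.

0.685

About the centre-of-mass axis, I_cm = (1/12)ML² = (1/12)(0.761)(0.608)² = 0.023443 kg m².
Parallel axis theorem: I = I_cm + Md², so Md² = 0.3805 − 0.023443 = 0.35706 kg m².
d = √(0.35706 / 0.761) = 0.68498 m.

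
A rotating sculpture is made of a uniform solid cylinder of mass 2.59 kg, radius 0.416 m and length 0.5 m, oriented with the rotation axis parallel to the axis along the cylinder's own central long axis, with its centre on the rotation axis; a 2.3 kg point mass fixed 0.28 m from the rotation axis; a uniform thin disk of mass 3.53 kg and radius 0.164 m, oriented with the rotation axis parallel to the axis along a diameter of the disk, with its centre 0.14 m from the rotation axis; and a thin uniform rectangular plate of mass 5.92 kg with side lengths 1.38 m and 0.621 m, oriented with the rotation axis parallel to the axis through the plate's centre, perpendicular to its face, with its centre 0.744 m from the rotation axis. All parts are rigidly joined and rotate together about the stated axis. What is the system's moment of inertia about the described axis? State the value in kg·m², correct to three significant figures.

Solid cylinder: I_cm = (1/2)MR² = (1/2)(2.59)(0.416)² = 0.22411 kg·m²; axis through the centre, so I = 0.22411 kg·m².
Point mass: I_cm = 0; centre at d = 0.28 m, so I = I_cm + Md² gives I = 0 + (2.3)(0.28)² = 0.18032 kg·m².
Thin disk: I_cm = (1/4)MR² = (1/4)(3.53)(0.164)² = 0.023736 kg·m²; centre at d = 0.14 m, so I = I_cm + Md² gives I = 0.023736 + (3.53)(0.14)² = 0.092924 kg·m².
Rectangular plate: I_cm = (1/12)M(a²+b²) = (1/12)(5.92)[(1.38)² + (0.621)²] = 1.1298 kg·m²; centre at d = 0.744 m, so I = I_cm + Md² gives I = 1.1298 + (5.92)(0.744)² = 4.4067 kg·m².
Total I = 0.22411 + 0.18032 + 0.092924 + 4.4067 = 4.904 kg·m².

4.90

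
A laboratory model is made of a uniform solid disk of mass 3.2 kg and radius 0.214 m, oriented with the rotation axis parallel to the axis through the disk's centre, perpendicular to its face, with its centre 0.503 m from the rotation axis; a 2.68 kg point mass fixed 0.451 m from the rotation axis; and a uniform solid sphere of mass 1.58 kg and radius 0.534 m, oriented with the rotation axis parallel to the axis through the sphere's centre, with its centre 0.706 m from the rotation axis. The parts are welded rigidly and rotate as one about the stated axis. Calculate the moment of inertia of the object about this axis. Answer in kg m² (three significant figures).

2.40

Solid disk: I_cm = (1/2)MR² = (1/2)(3.2)(0.214)² = 0.073274 kg m²; centre at d = 0.503 m, so the parallel axis theorem gives I = 0.073274 + (3.2)(0.503)² = 0.8829 kg m².
Point mass: I_cm = 0; centre at d = 0.451 m, so the parallel axis theorem gives I = 0 + (2.68)(0.451)² = 0.54511 kg m².
Solid sphere: I_cm = (2/5)MR² = (2/5)(1.58)(0.534)² = 0.18022 kg m²; centre at d = 0.706 m, so the parallel axis theorem gives I = 0.18022 + (1.58)(0.706)² = 0.96775 kg m².
Total I = 0.8829 + 0.54511 + 0.96775 = 2.3958 kg m².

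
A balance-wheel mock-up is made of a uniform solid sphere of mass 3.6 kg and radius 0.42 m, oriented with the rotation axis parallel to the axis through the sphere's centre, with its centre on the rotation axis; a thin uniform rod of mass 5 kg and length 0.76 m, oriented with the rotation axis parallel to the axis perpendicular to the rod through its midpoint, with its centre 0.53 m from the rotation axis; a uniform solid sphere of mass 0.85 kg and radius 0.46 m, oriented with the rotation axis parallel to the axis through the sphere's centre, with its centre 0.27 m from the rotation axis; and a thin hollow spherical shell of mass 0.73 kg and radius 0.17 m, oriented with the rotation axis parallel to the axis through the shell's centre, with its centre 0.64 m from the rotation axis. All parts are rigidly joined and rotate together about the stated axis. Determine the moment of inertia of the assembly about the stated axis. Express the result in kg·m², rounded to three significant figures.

Solid sphere: I_cm = (2/5)MR² = (2/5)(3.6)(0.42)² = 0.25402 kg·m²; axis through the centre, so I = 0.25402 kg·m².
Thin rod: I_cm = (1/12)ML² = (1/12)(5)(0.76)² = 0.24067 kg·m²; centre at d = 0.53 m, so I = I_cm + Md² gives I = 0.24067 + (5)(0.53)² = 1.6452 kg·m².
Solid sphere: I_cm = (2/5)MR² = (2/5)(0.85)(0.46)² = 0.071944 kg·m²; centre at d = 0.27 m, so I = I_cm + Md² gives I = 0.071944 + (0.85)(0.27)² = 0.13391 kg·m².
Spherical shell: I_cm = (2/3)MR² = (2/3)(0.73)(0.17)² = 0.014065 kg·m²; centre at d = 0.64 m, so I = I_cm + Md² gives I = 0.014065 + (0.73)(0.64)² = 0.31307 kg·m².
Total I = 0.25402 + 1.6452 + 0.13391 + 0.31307 = 2.3462 kg·m².

2.35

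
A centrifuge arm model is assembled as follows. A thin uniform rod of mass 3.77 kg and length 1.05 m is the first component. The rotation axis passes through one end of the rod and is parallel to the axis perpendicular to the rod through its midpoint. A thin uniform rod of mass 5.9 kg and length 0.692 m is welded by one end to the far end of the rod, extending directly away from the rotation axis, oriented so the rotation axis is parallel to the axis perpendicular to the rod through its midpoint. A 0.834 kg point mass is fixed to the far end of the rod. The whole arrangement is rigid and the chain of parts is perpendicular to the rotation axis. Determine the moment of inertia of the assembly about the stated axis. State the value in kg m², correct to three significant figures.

15.6

Thin rod: I_cm = (1/12)ML² = (1/12)(3.77)(1.05)² = 0.34637 kg m²; centre at d = 0.525 m, so the parallel axis theorem gives I = 0.34637 + (3.77)(0.525)² = 1.3855 kg m².
Thin rod: I_cm = (1/12)ML² = (1/12)(5.9)(0.692)² = 0.23544 kg m²; centre at d = 0.525 + 0.525 + 0.346 = 1.396 m, so the parallel axis theorem gives I = 0.23544 + (5.9)(1.396)² = 11.733 kg m².
Point mass: I_cm = 0; centre at d = 0.525 + 0.525 + 0.346 + 0.346 = 1.742 m, so the parallel axis theorem gives I = 0 + (0.834)(1.742)² = 2.5308 kg m².
Total I = 1.3855 + 11.733 + 2.5308 = 15.65 kg m².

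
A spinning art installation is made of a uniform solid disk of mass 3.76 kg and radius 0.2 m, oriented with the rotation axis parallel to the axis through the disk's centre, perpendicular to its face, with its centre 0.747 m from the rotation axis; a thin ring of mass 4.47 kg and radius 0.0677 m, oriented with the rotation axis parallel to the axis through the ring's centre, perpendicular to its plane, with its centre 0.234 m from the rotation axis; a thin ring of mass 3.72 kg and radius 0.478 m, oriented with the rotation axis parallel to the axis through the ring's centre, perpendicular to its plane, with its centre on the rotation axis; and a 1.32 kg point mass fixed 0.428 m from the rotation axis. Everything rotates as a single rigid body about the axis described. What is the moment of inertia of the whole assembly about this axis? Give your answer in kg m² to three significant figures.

3.53

Solid disk: I_cm = (1/2)MR² = (1/2)(3.76)(0.2)² = 0.0752 kg m²; centre at d = 0.747 m, so the parallel axis theorem gives I = 0.0752 + (3.76)(0.747)² = 2.1733 kg m².
Thin ring: I_cm = MR² = (4.47)(0.0677)² = 0.020487 kg m²; centre at d = 0.234 m, so the parallel axis theorem gives I = 0.020487 + (4.47)(0.234)² = 0.26525 kg m².
Thin ring: I_cm = MR² = (3.72)(0.478)² = 0.84996 kg m²; axis through the centre, so I = 0.84996 kg m².
Point mass: I_cm = 0; centre at d = 0.428 m, so the parallel axis theorem gives I = 0 + (1.32)(0.428)² = 0.2418 kg m².
Total I = 2.1733 + 0.26525 + 0.84996 + 0.2418 = 3.5303 kg m².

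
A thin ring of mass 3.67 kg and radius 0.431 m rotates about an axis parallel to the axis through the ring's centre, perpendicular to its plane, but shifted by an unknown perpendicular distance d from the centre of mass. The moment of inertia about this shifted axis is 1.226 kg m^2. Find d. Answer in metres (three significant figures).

About the centre-of-mass axis, I_cm = MR² = (3.67)(0.431)² = 0.68174 kg m^2.
Parallel axis theorem: I = I_cm + Md², so Md² = 1.226 − 0.68174 = 0.54426 kg m^2.
d = √(0.54426 / 3.67) = 0.3851 m.

0.385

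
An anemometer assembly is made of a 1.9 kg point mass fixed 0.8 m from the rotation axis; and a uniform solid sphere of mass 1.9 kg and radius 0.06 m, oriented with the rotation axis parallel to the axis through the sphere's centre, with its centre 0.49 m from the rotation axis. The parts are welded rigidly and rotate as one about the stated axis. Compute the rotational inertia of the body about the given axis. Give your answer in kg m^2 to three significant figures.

Point mass: I_cm = 0; centre at d = 0.8 m, so the parallel axis theorem gives I = 0 + (1.9)(0.8)² = 1.216 kg m^2.
Solid sphere: I_cm = (2/5)MR² = (2/5)(1.9)(0.06)² = 0.002736 kg m^2; centre at d = 0.49 m, so the parallel axis theorem gives I = 0.002736 + (1.9)(0.49)² = 0.45893 kg m^2.
Total I = 1.216 + 0.45893 = 1.6749 kg m^2.

1.67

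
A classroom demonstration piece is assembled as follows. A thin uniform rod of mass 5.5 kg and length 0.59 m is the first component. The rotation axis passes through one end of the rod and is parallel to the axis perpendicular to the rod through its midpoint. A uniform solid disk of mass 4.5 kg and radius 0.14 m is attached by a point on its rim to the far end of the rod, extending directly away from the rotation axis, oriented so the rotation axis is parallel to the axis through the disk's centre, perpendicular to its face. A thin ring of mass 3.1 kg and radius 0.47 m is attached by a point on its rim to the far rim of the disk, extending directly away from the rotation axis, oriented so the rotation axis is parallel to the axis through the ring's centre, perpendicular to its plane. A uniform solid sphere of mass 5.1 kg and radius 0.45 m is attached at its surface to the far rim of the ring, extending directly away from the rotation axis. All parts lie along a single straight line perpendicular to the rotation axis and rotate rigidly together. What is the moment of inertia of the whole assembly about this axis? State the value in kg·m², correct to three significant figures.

Thin rod: I_cm = (1/12)ML² = (1/12)(5.5)(0.59)² = 0.15955 kg·m²; centre at d = 0.295 m, so the parallel axis theorem gives I = 0.15955 + (5.5)(0.295)² = 0.63818 kg·m².
Solid disk: I_cm = (1/2)MR² = (1/2)(4.5)(0.14)² = 0.0441 kg·m²; centre at d = 0.295 + 0.295 + 0.14 = 0.73 m, so the parallel axis theorem gives I = 0.0441 + (4.5)(0.73)² = 2.4421 kg·m².
Thin ring: I_cm = MR² = (3.1)(0.47)² = 0.68479 kg·m²; centre at d = 0.295 + 0.295 + 0.14 + 0.14 + 0.47 = 1.34 m, so the parallel axis theorem gives I = 0.68479 + (3.1)(1.34)² = 6.2511 kg·m².
Solid sphere: I_cm = (2/5)MR² = (2/5)(5.1)(0.45)² = 0.4131 kg·m²; centre at d = 0.295 + 0.295 + 0.14 + 0.14 + 0.47 + 0.47 + 0.45 = 2.26 m, so the parallel axis theorem gives I = 0.4131 + (5.1)(2.26)² = 26.462 kg·m².
Total I = 0.63818 + 2.4421 + 6.2511 + 26.462 = 35.793 kg·m².

35.8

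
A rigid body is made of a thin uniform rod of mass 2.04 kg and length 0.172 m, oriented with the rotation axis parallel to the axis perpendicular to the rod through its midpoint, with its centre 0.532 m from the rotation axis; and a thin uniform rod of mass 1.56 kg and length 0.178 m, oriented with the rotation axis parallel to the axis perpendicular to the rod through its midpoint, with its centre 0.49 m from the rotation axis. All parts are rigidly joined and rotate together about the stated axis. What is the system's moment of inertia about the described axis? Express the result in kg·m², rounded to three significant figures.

0.961

Thin rod: I_cm = (1/12)ML² = (1/12)(2.04)(0.172)² = 0.0050293 kg·m²; centre at d = 0.532 m, so the parallel axis theorem gives I = 0.0050293 + (2.04)(0.532)² = 0.5824 kg·m².
Thin rod: I_cm = (1/12)ML² = (1/12)(1.56)(0.178)² = 0.0041189 kg·m²; centre at d = 0.49 m, so the parallel axis theorem gives I = 0.0041189 + (1.56)(0.49)² = 0.37867 kg·m².
Total I = 0.5824 + 0.37867 = 0.96107 kg·m².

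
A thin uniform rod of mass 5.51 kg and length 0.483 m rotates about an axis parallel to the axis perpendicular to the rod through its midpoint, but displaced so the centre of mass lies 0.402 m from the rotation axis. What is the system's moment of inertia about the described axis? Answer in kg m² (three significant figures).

I_cm = (1/12)ML² = (1/12)(5.51)(0.483)² = 0.10712 kg m²; centre at d = 0.402 m, so I = I_cm + Md² gives I = 0.10712 + (5.51)(0.402)² = 0.99756 kg m².

0.998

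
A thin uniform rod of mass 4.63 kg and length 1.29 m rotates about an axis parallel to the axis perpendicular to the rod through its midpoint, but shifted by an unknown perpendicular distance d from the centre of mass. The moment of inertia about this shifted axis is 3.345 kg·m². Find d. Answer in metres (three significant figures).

About the centre-of-mass axis, I_cm = (1/12)ML² = (1/12)(4.63)(1.29)² = 0.64207 kg·m².
Parallel axis theorem: I = I_cm + Md², so Md² = 3.345 − 0.64207 = 2.7029 kg·m².
d = √(2.7029 / 4.63) = 0.76406 m.

0.764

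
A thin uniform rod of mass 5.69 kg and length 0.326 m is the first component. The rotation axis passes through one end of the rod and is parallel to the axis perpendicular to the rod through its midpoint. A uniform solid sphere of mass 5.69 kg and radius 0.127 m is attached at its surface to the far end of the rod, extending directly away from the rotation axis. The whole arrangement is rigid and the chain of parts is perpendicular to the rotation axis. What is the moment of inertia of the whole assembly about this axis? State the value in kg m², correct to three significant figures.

1.41

Thin rod: I_cm = (1/12)ML² = (1/12)(5.69)(0.326)² = 0.050393 kg m²; centre at d = 0.163 m, so the parallel axis theorem gives I = 0.050393 + (5.69)(0.163)² = 0.20157 kg m².
Solid sphere: I_cm = (2/5)MR² = (2/5)(5.69)(0.127)² = 0.03671 kg m²; centre at d = 0.163 + 0.163 + 0.127 = 0.453 m, so the parallel axis theorem gives I = 0.03671 + (5.69)(0.453)² = 1.2043 kg m².
Total I = 0.20157 + 1.2043 = 1.4059 kg m².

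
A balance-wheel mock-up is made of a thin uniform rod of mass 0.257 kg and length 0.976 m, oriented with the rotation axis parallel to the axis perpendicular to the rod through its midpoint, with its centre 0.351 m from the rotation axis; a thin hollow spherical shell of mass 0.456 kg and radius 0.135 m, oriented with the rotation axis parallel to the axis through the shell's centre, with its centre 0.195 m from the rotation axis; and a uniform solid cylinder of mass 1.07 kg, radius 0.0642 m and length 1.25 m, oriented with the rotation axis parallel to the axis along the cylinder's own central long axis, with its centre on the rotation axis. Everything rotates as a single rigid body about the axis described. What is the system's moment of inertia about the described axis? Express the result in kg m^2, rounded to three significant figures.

Thin rod: I_cm = (1/12)ML² = (1/12)(0.257)(0.976)² = 0.020401 kg m^2; centre at d = 0.351 m, so I = I_cm + Md² gives I = 0.020401 + (0.257)(0.351)² = 0.052064 kg m^2.
Spherical shell: I_cm = (2/3)MR² = (2/3)(0.456)(0.135)² = 0.0055404 kg m^2; centre at d = 0.195 m, so I = I_cm + Md² gives I = 0.0055404 + (0.456)(0.195)² = 0.02288 kg m^2.
Solid cylinder: I_cm = (1/2)MR² = (1/2)(1.07)(0.0642)² = 0.0022051 kg m^2; axis through the centre, so I = 0.0022051 kg m^2.
Total I = 0.052064 + 0.02288 + 0.0022051 = 0.077149 kg m^2.

0.0771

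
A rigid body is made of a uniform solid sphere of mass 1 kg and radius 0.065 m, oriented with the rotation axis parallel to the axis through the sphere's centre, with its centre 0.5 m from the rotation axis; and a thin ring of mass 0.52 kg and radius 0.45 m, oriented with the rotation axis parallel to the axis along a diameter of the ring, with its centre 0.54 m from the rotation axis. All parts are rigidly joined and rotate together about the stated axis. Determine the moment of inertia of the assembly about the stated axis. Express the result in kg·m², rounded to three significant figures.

Solid sphere: I_cm = (2/5)MR² = (2/5)(1)(0.065)² = 0.00169 kg·m²; centre at d = 0.5 m, so I = I_cm + Md² gives I = 0.00169 + (1)(0.5)² = 0.25169 kg·m².
Thin ring: I_cm = (1/2)MR² = (1/2)(0.52)(0.45)² = 0.05265 kg·m²; centre at d = 0.54 m, so I = I_cm + Md² gives I = 0.05265 + (0.52)(0.54)² = 0.20428 kg·m².
Total I = 0.25169 + 0.20428 = 0.45597 kg·m².

0.456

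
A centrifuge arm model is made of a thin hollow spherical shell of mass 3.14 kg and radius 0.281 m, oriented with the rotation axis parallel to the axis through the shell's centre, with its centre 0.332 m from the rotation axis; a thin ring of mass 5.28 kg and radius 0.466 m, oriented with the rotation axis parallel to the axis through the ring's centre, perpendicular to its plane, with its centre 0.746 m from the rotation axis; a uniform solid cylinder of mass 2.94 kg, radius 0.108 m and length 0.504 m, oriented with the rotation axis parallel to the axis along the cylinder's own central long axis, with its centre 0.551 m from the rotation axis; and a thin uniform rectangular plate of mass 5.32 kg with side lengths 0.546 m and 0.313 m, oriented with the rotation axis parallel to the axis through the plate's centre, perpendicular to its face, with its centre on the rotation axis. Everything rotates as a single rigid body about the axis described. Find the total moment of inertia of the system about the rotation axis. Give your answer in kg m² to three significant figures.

Spherical shell: I_cm = (2/3)MR² = (2/3)(3.14)(0.281)² = 0.16529 kg m²; centre at d = 0.332 m, so the parallel axis theorem gives I = 0.16529 + (3.14)(0.332)² = 0.5114 kg m².
Thin ring: I_cm = MR² = (5.28)(0.466)² = 1.1466 kg m²; centre at d = 0.746 m, so the parallel axis theorem gives I = 1.1466 + (5.28)(0.746)² = 4.085 kg m².
Solid cylinder: I_cm = (1/2)MR² = (1/2)(2.94)(0.108)² = 0.017146 kg m²; centre at d = 0.551 m, so the parallel axis theorem gives I = 0.017146 + (2.94)(0.551)² = 0.90973 kg m².
Rectangular plate: I_cm = (1/12)M(a²+b²) = (1/12)(5.32)[(0.546)² + (0.313)²] = 0.1756 kg m²; axis through the centre, so I = 0.1756 kg m².
Total I = 0.5114 + 4.085 + 0.90973 + 0.1756 = 5.6817 kg m².

5.68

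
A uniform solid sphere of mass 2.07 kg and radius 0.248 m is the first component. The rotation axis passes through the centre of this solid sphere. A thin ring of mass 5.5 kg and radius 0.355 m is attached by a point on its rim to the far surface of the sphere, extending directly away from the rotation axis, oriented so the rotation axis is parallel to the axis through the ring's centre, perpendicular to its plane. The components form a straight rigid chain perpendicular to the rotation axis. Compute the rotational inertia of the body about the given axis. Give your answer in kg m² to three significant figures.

Solid sphere: I_cm = (2/5)MR² = (2/5)(2.07)(0.248)² = 0.050925 kg m²; axis through the centre, so I = 0.050925 kg m².
Thin ring: I_cm = MR² = (5.5)(0.355)² = 0.69314 kg m²; centre at d = 0.248 + 0.355 = 0.603 m, so the parallel axis theorem gives I = 0.69314 + (5.5)(0.603)² = 2.693 kg m².
Total I = 0.050925 + 2.693 = 2.7439 kg m².

2.74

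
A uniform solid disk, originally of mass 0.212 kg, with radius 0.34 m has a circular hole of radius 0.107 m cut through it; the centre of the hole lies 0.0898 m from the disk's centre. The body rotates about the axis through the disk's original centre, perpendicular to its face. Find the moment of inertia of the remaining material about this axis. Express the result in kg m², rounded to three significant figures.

0.0120

Unpierced body about its centre: I₀ = (1/2)MR² = (1/2)(0.212)(0.34)² = 0.012254 kg m².
The removed disk has mass m = M·(r/R)² = (0.212)(0.107/0.34)² = 0.020996 kg (same uniform areal density).
Its moment of inertia about the rotation axis (parallel-axis theorem): I_hole = (1/2)mr² + md² = (1/2)(0.020996)(0.107)² + (0.020996)(0.0898)² = 0.00028951 kg m².
Treating the hole as negative mass, I = I₀ − I_hole = 0.012254 − 0.00028951 = 0.011964 kg m².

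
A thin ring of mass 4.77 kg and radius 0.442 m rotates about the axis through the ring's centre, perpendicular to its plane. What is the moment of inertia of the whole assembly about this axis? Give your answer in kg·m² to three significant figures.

0.932

I_cm = MR² = (4.77)(0.442)² = 0.93189 kg·m²; axis through the centre, so I = 0.93189 kg·m².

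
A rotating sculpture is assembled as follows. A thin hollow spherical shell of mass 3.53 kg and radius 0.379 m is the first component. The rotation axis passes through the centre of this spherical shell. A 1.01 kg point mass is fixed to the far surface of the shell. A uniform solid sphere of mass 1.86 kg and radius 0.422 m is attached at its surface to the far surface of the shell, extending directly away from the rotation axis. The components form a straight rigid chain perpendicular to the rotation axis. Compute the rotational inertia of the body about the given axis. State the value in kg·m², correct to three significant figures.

1.81

Spherical shell: I_cm = (2/3)MR² = (2/3)(3.53)(0.379)² = 0.33804 kg·m²; axis through the centre, so I = 0.33804 kg·m².
Point mass: I_cm = 0; centre at d = 0.379 m, so I = I_cm + Md² gives I = 0 + (1.01)(0.379)² = 0.14508 kg·m².
Solid sphere: I_cm = (2/5)MR² = (2/5)(1.86)(0.422)² = 0.13249 kg·m²; centre at d = 0.379 + 0.422 = 0.801 m, so I = I_cm + Md² gives I = 0.13249 + (1.86)(0.801)² = 1.3259 kg·m².
Total I = 0.33804 + 0.14508 + 1.3259 = 1.809 kg·m².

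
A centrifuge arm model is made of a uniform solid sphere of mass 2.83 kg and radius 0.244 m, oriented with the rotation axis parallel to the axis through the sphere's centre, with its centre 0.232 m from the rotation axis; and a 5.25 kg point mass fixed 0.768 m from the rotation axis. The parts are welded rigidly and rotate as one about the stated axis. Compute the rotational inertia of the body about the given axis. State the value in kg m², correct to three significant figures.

Solid sphere: I_cm = (2/5)MR² = (2/5)(2.83)(0.244)² = 0.067395 kg m²; centre at d = 0.232 m, so the parallel axis theorem gives I = 0.067395 + (2.83)(0.232)² = 0.21972 kg m².
Point mass: I_cm = 0; centre at d = 0.768 m, so the parallel axis theorem gives I = 0 + (5.25)(0.768)² = 3.0966 kg m².
Total I = 0.21972 + 3.0966 = 3.3163 kg m².

3.32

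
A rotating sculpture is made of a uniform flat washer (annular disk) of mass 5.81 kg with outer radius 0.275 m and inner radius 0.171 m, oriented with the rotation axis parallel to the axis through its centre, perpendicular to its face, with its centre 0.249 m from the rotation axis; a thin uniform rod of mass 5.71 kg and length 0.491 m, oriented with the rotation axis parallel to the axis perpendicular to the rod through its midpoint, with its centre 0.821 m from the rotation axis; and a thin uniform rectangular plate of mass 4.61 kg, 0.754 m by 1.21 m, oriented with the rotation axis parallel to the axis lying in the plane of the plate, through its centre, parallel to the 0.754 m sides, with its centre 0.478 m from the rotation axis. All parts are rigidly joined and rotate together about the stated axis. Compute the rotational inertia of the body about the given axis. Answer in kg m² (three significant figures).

Annular disk: I_cm = (1/2)M(R²+r²) = (1/2)(5.81)[(0.275)² + (0.171)²] = 0.30464 kg m²; centre at d = 0.249 m, so I = I_cm + Md² gives I = 0.30464 + (5.81)(0.249)² = 0.66486 kg m².
Thin rod: I_cm = (1/12)ML² = (1/12)(5.71)(0.491)² = 0.11471 kg m²; centre at d = 0.821 m, so I = I_cm + Md² gives I = 0.11471 + (5.71)(0.821)² = 3.9635 kg m².
Rectangular plate: I_cm = (1/12)Mb² = (1/12)(4.61)(1.21)² = 0.56246 kg m²; centre at d = 0.478 m, so I = I_cm + Md² gives I = 0.56246 + (4.61)(0.478)² = 1.6158 kg m².
Total I = 0.66486 + 3.9635 + 1.6158 = 6.2441 kg m².

6.24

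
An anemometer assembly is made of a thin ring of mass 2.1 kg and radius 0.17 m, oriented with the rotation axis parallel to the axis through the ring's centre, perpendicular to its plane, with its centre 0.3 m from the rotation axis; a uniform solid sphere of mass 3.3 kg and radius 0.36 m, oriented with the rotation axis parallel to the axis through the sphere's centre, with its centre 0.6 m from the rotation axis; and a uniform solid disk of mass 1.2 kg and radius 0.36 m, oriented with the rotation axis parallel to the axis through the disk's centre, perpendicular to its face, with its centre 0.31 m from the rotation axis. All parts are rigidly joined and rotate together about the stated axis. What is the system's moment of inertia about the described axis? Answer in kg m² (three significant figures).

Thin ring: I_cm = MR² = (2.1)(0.17)² = 0.06069 kg m²; centre at d = 0.3 m, so I = I_cm + Md² gives I = 0.06069 + (2.1)(0.3)² = 0.24969 kg m².
Solid sphere: I_cm = (2/5)MR² = (2/5)(3.3)(0.36)² = 0.17107 kg m²; centre at d = 0.6 m, so I = I_cm + Md² gives I = 0.17107 + (3.3)(0.6)² = 1.3591 kg m².
Solid disk: I_cm = (1/2)MR² = (1/2)(1.2)(0.36)² = 0.07776 kg m²; centre at d = 0.31 m, so I = I_cm + Md² gives I = 0.07776 + (1.2)(0.31)² = 0.19308 kg m².
Total I = 0.24969 + 1.3591 + 0.19308 = 1.8018 kg m².

1.80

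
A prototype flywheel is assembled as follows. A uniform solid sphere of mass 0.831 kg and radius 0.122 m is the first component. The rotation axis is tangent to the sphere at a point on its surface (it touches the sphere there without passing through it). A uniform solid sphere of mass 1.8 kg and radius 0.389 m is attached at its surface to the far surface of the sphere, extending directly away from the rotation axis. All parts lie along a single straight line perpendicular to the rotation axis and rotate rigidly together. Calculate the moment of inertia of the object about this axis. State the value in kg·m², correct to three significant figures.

0.848

Solid sphere: I_cm = (2/5)MR² = (2/5)(0.831)(0.122)² = 0.0049474 kg·m²; centre at d = 0.122 m, so I = I_cm + Md² gives I = 0.0049474 + (0.831)(0.122)² = 0.017316 kg·m².
Solid sphere: I_cm = (2/5)MR² = (2/5)(1.8)(0.389)² = 0.10895 kg·m²; centre at d = 0.122 + 0.122 + 0.389 = 0.633 m, so I = I_cm + Md² gives I = 0.10895 + (1.8)(0.633)² = 0.83019 kg·m².
Total I = 0.017316 + 0.83019 = 0.84751 kg·m².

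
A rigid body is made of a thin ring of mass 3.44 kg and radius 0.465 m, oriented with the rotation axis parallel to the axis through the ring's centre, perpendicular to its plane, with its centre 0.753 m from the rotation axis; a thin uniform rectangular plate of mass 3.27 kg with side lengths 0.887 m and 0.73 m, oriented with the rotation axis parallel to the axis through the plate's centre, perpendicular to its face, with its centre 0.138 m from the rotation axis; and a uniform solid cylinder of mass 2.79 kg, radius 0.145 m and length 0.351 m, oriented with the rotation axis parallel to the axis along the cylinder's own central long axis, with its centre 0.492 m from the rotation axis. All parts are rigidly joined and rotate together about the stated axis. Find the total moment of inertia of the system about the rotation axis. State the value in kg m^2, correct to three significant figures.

3.82

Thin ring: I_cm = MR² = (3.44)(0.465)² = 0.74381 kg m^2; centre at d = 0.753 m, so the parallel axis theorem gives I = 0.74381 + (3.44)(0.753)² = 2.6943 kg m^2.
Rectangular plate: I_cm = (1/12)M(a²+b²) = (1/12)(3.27)[(0.887)² + (0.73)²] = 0.35961 kg m^2; centre at d = 0.138 m, so the parallel axis theorem gives I = 0.35961 + (3.27)(0.138)² = 0.42188 kg m^2.
Solid cylinder: I_cm = (1/2)MR² = (1/2)(2.79)(0.145)² = 0.02933 kg m^2; centre at d = 0.492 m, so the parallel axis theorem gives I = 0.02933 + (2.79)(0.492)² = 0.70469 kg m^2.
Total I = 2.6943 + 0.42188 + 0.70469 = 3.8209 kg m^2.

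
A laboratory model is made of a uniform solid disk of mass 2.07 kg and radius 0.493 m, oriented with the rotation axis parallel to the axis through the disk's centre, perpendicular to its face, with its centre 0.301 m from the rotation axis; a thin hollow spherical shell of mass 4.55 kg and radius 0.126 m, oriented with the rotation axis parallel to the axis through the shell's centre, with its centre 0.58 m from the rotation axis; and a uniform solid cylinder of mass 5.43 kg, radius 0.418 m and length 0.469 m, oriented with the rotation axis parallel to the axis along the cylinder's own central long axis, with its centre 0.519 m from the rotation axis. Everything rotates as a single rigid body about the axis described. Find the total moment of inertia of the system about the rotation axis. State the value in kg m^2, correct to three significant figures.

3.95

Solid disk: I_cm = (1/2)MR² = (1/2)(2.07)(0.493)² = 0.25156 kg m^2; centre at d = 0.301 m, so I = I_cm + Md² gives I = 0.25156 + (2.07)(0.301)² = 0.4391 kg m^2.
Spherical shell: I_cm = (2/3)MR² = (2/3)(4.55)(0.126)² = 0.048157 kg m^2; centre at d = 0.58 m, so I = I_cm + Md² gives I = 0.048157 + (4.55)(0.58)² = 1.5788 kg m^2.
Solid cylinder: I_cm = (1/2)MR² = (1/2)(5.43)(0.418)² = 0.47438 kg m^2; centre at d = 0.519 m, so I = I_cm + Md² gives I = 0.47438 + (5.43)(0.519)² = 1.937 kg m^2.
Total I = 0.4391 + 1.5788 + 1.937 = 3.9549 kg m^2.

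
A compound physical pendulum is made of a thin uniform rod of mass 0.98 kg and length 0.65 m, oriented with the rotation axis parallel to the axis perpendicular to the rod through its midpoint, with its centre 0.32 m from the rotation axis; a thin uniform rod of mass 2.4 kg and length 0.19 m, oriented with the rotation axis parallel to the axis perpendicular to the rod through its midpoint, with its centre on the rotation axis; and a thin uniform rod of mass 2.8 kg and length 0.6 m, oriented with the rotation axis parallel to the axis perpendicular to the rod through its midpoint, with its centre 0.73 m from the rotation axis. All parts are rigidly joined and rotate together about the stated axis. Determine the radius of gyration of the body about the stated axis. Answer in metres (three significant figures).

Thin rod: I_cm = (1/12)ML² = (1/12)(0.98)(0.65)² = 0.034504 kg m^2; centre at d = 0.32 m, so the parallel axis theorem gives I = 0.034504 + (0.98)(0.32)² = 0.13486 kg m^2.
Thin rod: I_cm = (1/12)ML² = (1/12)(2.4)(0.19)² = 0.00722 kg m^2; axis through the centre, so I = 0.00722 kg m^2.
Thin rod: I_cm = (1/12)ML² = (1/12)(2.8)(0.6)² = 0.084 kg m^2; centre at d = 0.73 m, so the parallel axis theorem gives I = 0.084 + (2.8)(0.73)² = 1.5761 kg m^2.
Total I = 1.7182 kg m^2; total mass M = 6.18 kg.
k = √(I/M) = √(1.7182/6.18) = 0.52728 m.

0.527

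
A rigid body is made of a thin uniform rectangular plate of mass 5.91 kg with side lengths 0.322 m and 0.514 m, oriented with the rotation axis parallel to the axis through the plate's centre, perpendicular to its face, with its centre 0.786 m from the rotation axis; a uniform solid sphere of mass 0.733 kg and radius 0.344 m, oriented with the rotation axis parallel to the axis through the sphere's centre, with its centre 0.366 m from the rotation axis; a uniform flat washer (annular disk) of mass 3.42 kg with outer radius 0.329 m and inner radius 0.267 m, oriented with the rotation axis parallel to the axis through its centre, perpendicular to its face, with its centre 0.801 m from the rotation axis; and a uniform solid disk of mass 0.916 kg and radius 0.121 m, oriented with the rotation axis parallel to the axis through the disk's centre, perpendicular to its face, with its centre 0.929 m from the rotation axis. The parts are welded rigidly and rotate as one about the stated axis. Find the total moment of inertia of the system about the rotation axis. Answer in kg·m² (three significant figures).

7.26

Rectangular plate: I_cm = (1/12)M(a²+b²) = (1/12)(5.91)[(0.322)² + (0.514)²] = 0.18118 kg·m²; centre at d = 0.786 m, so the parallel axis theorem gives I = 0.18118 + (5.91)(0.786)² = 3.8324 kg·m².
Solid sphere: I_cm = (2/5)MR² = (2/5)(0.733)(0.344)² = 0.034696 kg·m²; centre at d = 0.366 m, so the parallel axis theorem gives I = 0.034696 + (0.733)(0.366)² = 0.13289 kg·m².
Annular disk: I_cm = (1/2)M(R²+r²) = (1/2)(3.42)[(0.329)² + (0.267)²] = 0.307 kg·m²; centre at d = 0.801 m, so the parallel axis theorem gives I = 0.307 + (3.42)(0.801)² = 2.5013 kg·m².
Solid disk: I_cm = (1/2)MR² = (1/2)(0.916)(0.121)² = 0.0067056 kg·m²; centre at d = 0.929 m, so the parallel axis theorem gives I = 0.0067056 + (0.916)(0.929)² = 0.79725 kg·m².
Total I = 3.8324 + 0.13289 + 2.5013 + 0.79725 = 7.2638 kg·m².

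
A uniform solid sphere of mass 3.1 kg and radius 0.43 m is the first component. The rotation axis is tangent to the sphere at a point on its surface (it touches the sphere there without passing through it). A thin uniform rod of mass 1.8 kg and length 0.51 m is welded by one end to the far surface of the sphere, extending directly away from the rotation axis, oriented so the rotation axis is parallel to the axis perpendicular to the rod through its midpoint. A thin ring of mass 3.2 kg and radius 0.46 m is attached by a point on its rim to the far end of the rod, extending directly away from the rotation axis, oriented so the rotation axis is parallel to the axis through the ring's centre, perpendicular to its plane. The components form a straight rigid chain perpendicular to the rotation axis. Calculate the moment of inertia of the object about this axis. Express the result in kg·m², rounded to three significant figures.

14.5

Solid sphere: I_cm = (2/5)MR² = (2/5)(3.1)(0.43)² = 0.22928 kg·m²; centre at d = 0.43 m, so the parallel axis theorem gives I = 0.22928 + (3.1)(0.43)² = 0.80247 kg·m².
Thin rod: I_cm = (1/12)ML² = (1/12)(1.8)(0.51)² = 0.039015 kg·m²; centre at d = 0.43 + 0.43 + 0.255 = 1.115 m, so the parallel axis theorem gives I = 0.039015 + (1.8)(1.115)² = 2.2768 kg·m².
Thin ring: I_cm = MR² = (3.2)(0.46)² = 0.67712 kg·m²; centre at d = 0.43 + 0.43 + 0.255 + 0.255 + 0.46 = 1.83 m, so the parallel axis theorem gives I = 0.67712 + (3.2)(1.83)² = 11.394 kg·m².
Total I = 0.80247 + 2.2768 + 11.394 = 14.473 kg·m².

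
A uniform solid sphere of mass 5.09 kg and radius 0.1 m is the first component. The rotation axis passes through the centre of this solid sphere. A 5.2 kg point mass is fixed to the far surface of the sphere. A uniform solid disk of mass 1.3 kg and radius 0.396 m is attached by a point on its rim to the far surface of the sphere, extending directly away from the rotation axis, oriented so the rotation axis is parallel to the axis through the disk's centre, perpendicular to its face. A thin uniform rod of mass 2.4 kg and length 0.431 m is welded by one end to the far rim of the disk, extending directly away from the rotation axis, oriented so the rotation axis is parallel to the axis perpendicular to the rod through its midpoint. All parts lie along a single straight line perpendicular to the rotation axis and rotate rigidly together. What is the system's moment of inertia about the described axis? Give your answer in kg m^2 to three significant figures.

3.47

Solid sphere: I_cm = (2/5)MR² = (2/5)(5.09)(0.1)² = 0.02036 kg m^2; axis through the centre, so I = 0.02036 kg m^2.
Point mass: I_cm = 0; centre at d = 0.1 m, so I = I_cm + Md² gives I = 0 + (5.2)(0.1)² = 0.052 kg m^2.
Solid disk: I_cm = (1/2)MR² = (1/2)(1.3)(0.396)² = 0.10193 kg m^2; centre at d = 0.1 + 0.396 = 0.496 m, so I = I_cm + Md² gives I = 0.10193 + (1.3)(0.496)² = 0.42175 kg m^2.
Thin rod: I_cm = (1/12)ML² = (1/12)(2.4)(0.431)² = 0.037152 kg m^2; centre at d = 0.1 + 0.396 + 0.396 + 0.2155 = 1.1075 m, so I = I_cm + Md² gives I = 0.037152 + (2.4)(1.1075)² = 2.9809 kg m^2.
Total I = 0.02036 + 0.052 + 0.42175 + 2.9809 = 3.475 kg m^2.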